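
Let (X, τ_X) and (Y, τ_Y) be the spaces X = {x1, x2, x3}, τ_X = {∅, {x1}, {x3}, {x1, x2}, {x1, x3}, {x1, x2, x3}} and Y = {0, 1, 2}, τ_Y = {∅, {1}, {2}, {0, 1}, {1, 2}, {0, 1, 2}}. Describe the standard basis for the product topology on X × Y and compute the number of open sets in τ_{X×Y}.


Basis B = {∅ × ∅, {x1} × {1}, {x1} × {2}, {x3} × {1}, {x3} × {2}, {x1} × {0, 1}, {x1} × {1, 2}, {x1, x2} × {1}, {x1, x3} × {1}, {x1, x2} × {2}, {x1, x3} × {2}, {x3} × {0, 1}, {x3} × {1, 2}, {x1} × {0, 1, 2}, {x1, x2, x3} × {1}, {x1, x2, x3} × {2}, {x3} × {0, 1, 2}, {x1, x2} × {0, 1}, {x1, x3} × {0, 1}, {x1, x2} × {1, 2}, {x1, x3} × {1, 2}, {x1, x2} × {0, 1, 2}, {x1, x3} × {0, 1, 2}, {x1, x2, x3} × {0, 1}, {x1, x2, x3} × {1, 2}, {x1, x2, x3} × {0, 1, 2}}; |τ_{X×Y}| = 108.

Enumerate products U × V with U ∈ τ_X, V ∈ τ_Y (deduplicated):
  ∅ × ∅ = {} (∅)
  {x1} × {1} = {(x1,1)}
  {x1} × {2} = {(x1,2)}
  {x3} × {1} = {(x3,1)}
  {x3} × {2} = {(x3,2)}
  {x1} × {0, 1} = {(x1,0), (x1,1)}
  {x1} × {1, 2} = {(x1,1), (x1,2)}
  {x1, x2} × {1} = {(x1,1), (x2,1)}
  {x1, x3} × {1} = {(x1,1), (x3,1)}
  {x1, x2} × {2} = {(x1,2), (x2,2)}
  {x1, x3} × {2} = {(x1,2), (x3,2)}
  {x3} × {0, 1} = {(x3,0), (x3,1)}
  {x3} × {1, 2} = {(x3,1), (x3,2)}
  {x1} × {0, 1, 2} = {(x1,0), (x1,1), (x1,2)}
  {x1, x2, x3} × {1} = {(x1,1), (x2,1), (x3,1)}
  {x1, x2, x3} × {2} = {(x1,2), (x2,2), (x3,2)}
  {x3} × {0, 1, 2} = {(x3,0), (x3,1), (x3,2)}
  {x1, x2} × {0, 1} = {(x1,0), (x1,1), (x2,0), (x2,1)}
  {x1, x3} × {0, 1} = {(x1,0), (x1,1), (x3,0), (x3,1)}
  {x1, x2} × {1, 2} = {(x1,1), (x1,2), (x2,1), (x2,2)}
  {x1, x3} × {1, 2} = {(x1,1), (x1,2), (x3,1), (x3,2)}
  {x1, x2} × {0, 1, 2} = {(x1,0), (x1,1), (x1,2), (x2,0), (x2,1), (x2,2)}
  {x1, x3} × {0, 1, 2} = {(x1,0), (x1,1), (x1,2), (x3,0), (x3,1), (x3,2)}
  {x1, x2, x3} × {0, 1} = {(x1,0), (x1,1), (x2,0), (x2,1), (x3,0), (x3,1)}
  {x1, x2, x3} × {1, 2} = {(x1,1), (x1,2), (x2,1), (x2,2), (x3,1), (x3,2)}
  {x1, x2, x3} × {0, 1, 2} = {(x1,0), (x1,1), (x1,2), (x2,0), (x2,1), (x2,2), (x3,0), (x3,1), (x3,2)}
These 26 distinct sets form the basis B.
Close under arbitrary unions to get τ_{X×Y}; counting gives |τ_{X×Y}| = 108.


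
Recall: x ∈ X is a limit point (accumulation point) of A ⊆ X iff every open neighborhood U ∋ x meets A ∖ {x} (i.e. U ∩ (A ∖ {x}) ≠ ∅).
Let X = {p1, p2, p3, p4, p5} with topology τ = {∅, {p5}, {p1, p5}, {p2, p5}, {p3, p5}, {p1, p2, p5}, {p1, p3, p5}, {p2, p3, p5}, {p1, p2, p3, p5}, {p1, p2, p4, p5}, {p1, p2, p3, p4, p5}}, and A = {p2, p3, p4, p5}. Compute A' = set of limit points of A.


A' = {p1, p2, p3, p4}

For each x ∈ X, list the open sets U ∈ τ with x ∈ U, then check whether U ∩ (A ∖ {x}) ≠ ∅ for every such U.
  x = p1: opens ∋ x are {p1, p5}, {p1, p2, p5}, {p1, p3, p5}, {p1, p2, p3, p5}, {p1, p2, p4, p5}, {p1, p2, p3, p4, p5}; each meets A ∖ {p1}, so x IS a limit point.
  x = p2: opens ∋ x are {p2, p5}, {p1, p2, p5}, {p2, p3, p5}, {p1, p2, p3, p5}, {p1, p2, p4, p5}, {p1, p2, p3, p4, p5}; each meets A ∖ {p2}, so x IS a limit point.
  x = p3: opens ∋ x are {p3, p5}, {p1, p3, p5}, {p2, p3, p5}, {p1, p2, p3, p5}, {p1, p2, p3, p4, p5}; each meets A ∖ {p3}, so x IS a limit point.
  x = p4: opens ∋ x are {p1, p2, p4, p5}, {p1, p2, p3, p4, p5}; each meets A ∖ {p4}, so x IS a limit point.
  x = p5: open {p5} ∋ x has {p5} ∩ (A ∖ {p5}) = ∅, so x is NOT a limit point.
Collecting: A' = {p1, p2, p3, p4}.


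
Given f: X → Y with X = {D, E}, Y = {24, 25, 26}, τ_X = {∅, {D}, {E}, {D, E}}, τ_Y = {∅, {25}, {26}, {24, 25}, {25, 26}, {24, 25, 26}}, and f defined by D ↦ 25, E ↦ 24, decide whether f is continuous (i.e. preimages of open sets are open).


f IS continuous.

Compute f^{-1}(U) for each U ∈ τ_Y:
  U = ∅: f^{-1}(U) = ∅ ∈ τ_X ✓.
  U = {25}: f^{-1}(U) = {D} ∈ τ_X ✓.
  U = {26}: f^{-1}(U) = ∅ ∈ τ_X ✓.
  U = {24, 25}: f^{-1}(U) = {D, E} ∈ τ_X ✓.
  U = {25, 26}: f^{-1}(U) = {D} ∈ τ_X ✓.
  U = {24, 25, 26}: f^{-1}(U) = {D, E} ∈ τ_X ✓.
Every preimage lies in τ_X, so f IS continuous.


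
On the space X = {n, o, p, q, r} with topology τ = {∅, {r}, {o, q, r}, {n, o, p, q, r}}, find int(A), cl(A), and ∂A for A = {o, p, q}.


int(A) = ∅, cl(A) = {n, o, p, q}, ∂A = {n, o, p, q}.

Closed sets in (X, τ) are complements of opens:
  closed(X, τ) = {∅, {n, p}, {n, o, p, q}, {n, o, p, q, r}}.
int(A) = ⋃ {U ∈ τ : U ⊆ A}. Opens contained in A: ∅.
Taking the union of these: int(A) = ∅.
cl(A) = ⋂ {C closed : A ⊆ C}. Closed sets containing A: {n, o, p, q}, {n, o, p, q, r}.
Intersecting these: cl(A) = {n, o, p, q}.
∂A = cl(A) ∖ int(A) = {n, o, p, q} ∖ ∅ = {n, o, p, q}.


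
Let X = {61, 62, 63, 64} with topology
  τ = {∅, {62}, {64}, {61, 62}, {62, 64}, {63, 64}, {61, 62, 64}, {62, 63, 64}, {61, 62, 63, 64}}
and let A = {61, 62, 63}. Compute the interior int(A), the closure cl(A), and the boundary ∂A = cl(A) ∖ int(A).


int(A) = {61, 62}, cl(A) = {61, 62, 63}, ∂A = {63}.

Closed sets in (X, τ) are complements of opens:
  closed(X, τ) = {∅, {61}, {63}, {61, 62}, {61, 63}, {63, 64}, {61, 62, 63}, {61, 63, 64}, {61, 62, 63, 64}}.
int(A) = ⋃ {U ∈ τ : U ⊆ A}. Opens contained in A: ∅, {62}, {61, 62}.
Taking the union of these: int(A) = {61, 62}.
cl(A) = ⋂ {C closed : A ⊆ C}. Closed sets containing A: {61, 62, 63}, {61, 62, 63, 64}.
Intersecting these: cl(A) = {61, 62, 63}.
∂A = cl(A) ∖ int(A) = {61, 62, 63} ∖ {61, 62} = {63}.


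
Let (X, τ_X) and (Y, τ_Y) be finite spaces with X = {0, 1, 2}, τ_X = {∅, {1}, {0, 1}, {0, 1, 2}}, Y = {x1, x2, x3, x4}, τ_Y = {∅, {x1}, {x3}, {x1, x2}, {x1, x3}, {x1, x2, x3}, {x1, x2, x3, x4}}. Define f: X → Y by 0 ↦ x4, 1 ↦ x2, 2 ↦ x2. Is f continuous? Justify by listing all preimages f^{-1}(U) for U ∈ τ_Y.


f is NOT continuous.

Compute f^{-1}(U) for each U ∈ τ_Y:
  U = ∅: f^{-1}(U) = ∅ ∈ τ_X ✓.
  U = {x1}: f^{-1}(U) = ∅ ∈ τ_X ✓.
  U = {x3}: f^{-1}(U) = ∅ ∈ τ_X ✓.
  U = {x1, x2}: f^{-1}(U) = {1, 2} ∉ τ_X ✗.
  U = {x1, x3}: f^{-1}(U) = ∅ ∈ τ_X ✓.
  U = {x1, x2, x3}: f^{-1}(U) = {1, 2} ∉ τ_X ✗.
  U = {x1, x2, x3, x4}: f^{-1}(U) = {0, 1, 2} ∈ τ_X ✓.
Found U = {x1, x2} with f^{-1}(U) = {1, 2} not in τ_X. Therefore f is NOT continuous.


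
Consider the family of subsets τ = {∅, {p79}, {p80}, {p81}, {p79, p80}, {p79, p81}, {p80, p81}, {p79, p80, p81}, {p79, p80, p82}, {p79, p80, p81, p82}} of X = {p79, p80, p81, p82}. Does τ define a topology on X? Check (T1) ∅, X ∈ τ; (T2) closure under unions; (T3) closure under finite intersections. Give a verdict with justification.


τ IS a topology on X.

Axiom (T1): ∅ ∈ τ? Yes; X ∈ τ? Yes.
Axiom (T2/T3): check pairwise unions and intersections of members of τ.
All pairwise intersections and unions checked — each lies in τ. Therefore τ satisfies (T1), (T2), (T3): it IS a topology on X.


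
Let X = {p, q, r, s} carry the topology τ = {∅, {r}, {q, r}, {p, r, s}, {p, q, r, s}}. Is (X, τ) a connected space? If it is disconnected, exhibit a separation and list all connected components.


(X, τ) is connected.

Find clopen sets (U ∈ τ with X ∖ U ∈ τ):
  U = ∅, X ∖ U = {p, q, r, s} — both open, so U is clopen.
  U = {p, q, r, s}, X ∖ U = ∅ — both open, so U is clopen.
Only trivial clopens (∅ and X) exist, so (X, τ) is connected.
Compute connected components by grouping points that agree on all clopens:
  component: {p, q, r, s}


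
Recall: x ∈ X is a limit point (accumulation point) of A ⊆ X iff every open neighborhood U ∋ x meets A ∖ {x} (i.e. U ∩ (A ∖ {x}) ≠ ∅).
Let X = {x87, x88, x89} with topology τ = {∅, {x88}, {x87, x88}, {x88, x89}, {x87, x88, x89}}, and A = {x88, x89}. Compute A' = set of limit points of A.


A' = {x87, x89}

For each x ∈ X, list the open sets U ∈ τ with x ∈ U, then check whether U ∩ (A ∖ {x}) ≠ ∅ for every such U.
  x = x87: opens ∋ x are {x87, x88}, {x87, x88, x89}; each meets A ∖ {x87}, so x IS a limit point.
  x = x88: open {x88} ∋ x has {x88} ∩ (A ∖ {x88}) = ∅, so x is NOT a limit point.
  x = x89: opens ∋ x are {x88, x89}, {x87, x88, x89}; each meets A ∖ {x89}, so x IS a limit point.
Collecting: A' = {x87, x89}.


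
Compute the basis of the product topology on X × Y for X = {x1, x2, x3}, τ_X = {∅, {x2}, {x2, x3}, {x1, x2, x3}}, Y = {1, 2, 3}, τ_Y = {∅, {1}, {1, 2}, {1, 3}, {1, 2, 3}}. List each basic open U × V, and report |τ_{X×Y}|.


Basis B = {∅ × ∅, {x2} × {1}, {x2} × {1, 2}, {x2} × {1, 3}, {x2, x3} × {1}, {x1, x2, x3} × {1}, {x2} × {1, 2, 3}, {x2, x3} × {1, 2}, {x2, x3} × {1, 3}, {x1, x2, x3} × {1, 2}, {x1, x2, x3} × {1, 3}, {x2, x3} × {1, 2, 3}, {x1, x2, x3} × {1, 2, 3}}; |τ_{X×Y}| = 30.

Enumerate products U × V with U ∈ τ_X, V ∈ τ_Y (deduplicated):
  ∅ × ∅ = {} (∅)
  {x2} × {1} = {(x2,1)}
  {x2} × {1, 2} = {(x2,1), (x2,2)}
  {x2} × {1, 3} = {(x2,1), (x2,3)}
  {x2, x3} × {1} = {(x2,1), (x3,1)}
  {x1, x2, x3} × {1} = {(x1,1), (x2,1), (x3,1)}
  {x2} × {1, 2, 3} = {(x2,1), (x2,2), (x2,3)}
  {x2, x3} × {1, 2} = {(x2,1), (x2,2), (x3,1), (x3,2)}
  {x2, x3} × {1, 3} = {(x2,1), (x2,3), (x3,1), (x3,3)}
  {x1, x2, x3} × {1, 2} = {(x1,1), (x1,2), (x2,1), (x2,2), (x3,1), (x3,2)}
  {x1, x2, x3} × {1, 3} = {(x1,1), (x1,3), (x2,1), (x2,3), (x3,1), (x3,3)}
  {x2, x3} × {1, 2, 3} = {(x2,1), (x2,2), (x2,3), (x3,1), (x3,2), (x3,3)}
  {x1, x2, x3} × {1, 2, 3} = {(x1,1), (x1,2), (x1,3), (x2,1), (x2,2), (x2,3), (x3,1), (x3,2), (x3,3)}
These 13 distinct sets form the basis B.
Close under arbitrary unions to get τ_{X×Y}; counting gives |τ_{X×Y}| = 30.


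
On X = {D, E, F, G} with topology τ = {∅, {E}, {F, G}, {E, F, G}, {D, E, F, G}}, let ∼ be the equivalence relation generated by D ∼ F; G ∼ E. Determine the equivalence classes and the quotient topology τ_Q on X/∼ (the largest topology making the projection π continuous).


X/∼ = {[D=F], [E=G]}; |τ_Q| = 2.

Equivalence classes: [D=F], [E=G].
Quotient map π: X → X/∼ sends D ↦ [D=F], E ↦ [E=G], F ↦ [D=F], G ↦ [E=G].
For each subset V ⊆ X/∼, compute π^{-1}(V) ⊆ X and check whether π^{-1}(V) ∈ τ. V is open in τ_Q iff π^{-1}(V) ∈ τ.
  V = {}: π^{-1}(V) = ∅ ∈ τ ✓.
  V = {[D=F]}: π^{-1}(V) = {D, F} ∉ τ ✗.
  V = {[E=G]}: π^{-1}(V) = {E, G} ∉ τ ✗.
  V = {[D=F], [E=G]}: π^{-1}(V) = {D, E, F, G} ∈ τ ✓.
Open sets in the quotient: τ_Q = {{}, {[D=F], [E=G]}} (2 elements).


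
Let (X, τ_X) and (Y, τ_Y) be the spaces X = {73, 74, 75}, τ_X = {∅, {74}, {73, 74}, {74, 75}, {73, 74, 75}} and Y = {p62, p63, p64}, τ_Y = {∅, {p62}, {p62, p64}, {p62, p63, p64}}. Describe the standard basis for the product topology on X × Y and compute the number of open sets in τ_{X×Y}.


Basis B = {∅ × ∅, {74} × {p62}, {73, 74} × {p62}, {74} × {p62, p64}, {74, 75} × {p62}, {73, 74, 75} × {p62}, {74} × {p62, p63, p64}, {73, 74} × {p62, p64}, {74, 75} × {p62, p64}, {73, 74} × {p62, p63, p64}, {73, 74, 75} × {p62, p64}, {74, 75} × {p62, p63, p64}, {73, 74, 75} × {p62, p63, p64}}; |τ_{X×Y}| = 30.

Enumerate products U × V with U ∈ τ_X, V ∈ τ_Y (deduplicated):
  ∅ × ∅ = {} (∅)
  {74} × {p62} = {(74,p62)}
  {73, 74} × {p62} = {(73,p62), (74,p62)}
  {74} × {p62, p64} = {(74,p62), (74,p64)}
  {74, 75} × {p62} = {(74,p62), (75,p62)}
  {73, 74, 75} × {p62} = {(73,p62), (74,p62), (75,p62)}
  {74} × {p62, p63, p64} = {(74,p62), (74,p63), (74,p64)}
  {73, 74} × {p62, p64} = {(73,p62), (73,p64), (74,p62), (74,p64)}
  {74, 75} × {p62, p64} = {(74,p62), (74,p64), (75,p62), (75,p64)}
  {73, 74} × {p62, p63, p64} = {(73,p62), (73,p63), (73,p64), (74,p62), (74,p63), (74,p64)}
  {73, 74, 75} × {p62, p64} = {(73,p62), (73,p64), (74,p62), (74,p64), (75,p62), (75,p64)}
  {74, 75} × {p62, p63, p64} = {(74,p62), (74,p63), (74,p64), (75,p62), (75,p63), (75,p64)}
  {73, 74, 75} × {p62, p63, p64} = {(73,p62), (73,p63), (73,p64), (74,p62), (74,p63), (74,p64), (75,p62), (75,p63), (75,p64)}
These 13 distinct sets form the basis B.
Close under arbitrary unions to get τ_{X×Y}; counting gives |τ_{X×Y}| = 30.


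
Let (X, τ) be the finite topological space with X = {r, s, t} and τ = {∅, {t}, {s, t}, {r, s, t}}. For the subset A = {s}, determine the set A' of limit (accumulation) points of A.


A' = {r}

For each x ∈ X, list the open sets U ∈ τ with x ∈ U, then check whether U ∩ (A ∖ {x}) ≠ ∅ for every such U.
  x = r: opens ∋ x are {r, s, t}; each meets A ∖ {r}, so x IS a limit point.
  x = s: open {s, t} ∋ x has {s, t} ∩ (A ∖ {s}) = ∅, so x is NOT a limit point.
  x = t: open {t} ∋ x has {t} ∩ (A ∖ {t}) = ∅, so x is NOT a limit point.
Collecting: A' = {r}.


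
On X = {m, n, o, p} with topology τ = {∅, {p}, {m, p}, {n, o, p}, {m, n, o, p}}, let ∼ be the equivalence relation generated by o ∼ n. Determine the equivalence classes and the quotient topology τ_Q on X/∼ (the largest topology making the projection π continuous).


X/∼ = {[m], [n=o], [p]}; |τ_Q| = 5.

Equivalence classes: [m], [n=o], [p].
Quotient map π: X → X/∼ sends m ↦ [m], n ↦ [n=o], o ↦ [n=o], p ↦ [p].
For each subset V ⊆ X/∼, compute π^{-1}(V) ⊆ X and check whether π^{-1}(V) ∈ τ. V is open in τ_Q iff π^{-1}(V) ∈ τ.
  V = {}: π^{-1}(V) = ∅ ∈ τ ✓.
  V = {[m]}: π^{-1}(V) = {m} ∉ τ ✗.
  V = {[n=o]}: π^{-1}(V) = {n, o} ∉ τ ✗.
  V = {[m], [n=o]}: π^{-1}(V) = {m, n, o} ∉ τ ✗.
  V = {[p]}: π^{-1}(V) = {p} ∈ τ ✓.
  V = {[m], [p]}: π^{-1}(V) = {m, p} ∈ τ ✓.
  V = {[n=o], [p]}: π^{-1}(V) = {n, o, p} ∈ τ ✓.
  V = {[m], [n=o], [p]}: π^{-1}(V) = {m, n, o, p} ∈ τ ✓.
Open sets in the quotient: τ_Q = {{}, {[p]}, {[m], [p]}, {[n=o], [p]}, {[m], [n=o], [p]}} (5 elements).


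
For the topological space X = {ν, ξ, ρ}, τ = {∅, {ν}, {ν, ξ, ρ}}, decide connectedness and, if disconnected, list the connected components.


(X, τ) is connected.

Find clopen sets (U ∈ τ with X ∖ U ∈ τ):
  U = ∅, X ∖ U = {ν, ξ, ρ} — both open, so U is clopen.
  U = {ν, ξ, ρ}, X ∖ U = ∅ — both open, so U is clopen.
Only trivial clopens (∅ and X) exist, so (X, τ) is connected.
Compute connected components by grouping points that agree on all clopens:
  component: {ν, ξ, ρ}


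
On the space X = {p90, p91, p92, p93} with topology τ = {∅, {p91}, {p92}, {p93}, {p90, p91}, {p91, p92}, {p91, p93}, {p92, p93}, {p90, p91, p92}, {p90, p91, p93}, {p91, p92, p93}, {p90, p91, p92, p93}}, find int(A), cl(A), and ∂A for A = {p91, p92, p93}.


int(A) = {p91, p92, p93}, cl(A) = {p90, p91, p92, p93}, ∂A = {p90}.

Closed sets in (X, τ) are complements of opens:
  closed(X, τ) = {∅, {p90}, {p92}, {p93}, {p90, p91}, {p90, p92}, {p90, p93}, {p92, p93}, {p90, p91, p92}, {p90, p91, p93}, {p90, p92, p93}, {p90, p91, p92, p93}}.
int(A) = ⋃ {U ∈ τ : U ⊆ A}. Opens contained in A: ∅, {p91}, {p92}, {p93}, {p91, p92}, {p91, p93}, {p92, p93}, {p91, p92, p93}.
Taking the union of these: int(A) = {p91, p92, p93}.
cl(A) = ⋂ {C closed : A ⊆ C}. Closed sets containing A: {p90, p91, p92, p93}.
Intersecting these: cl(A) = {p90, p91, p92, p93}.
∂A = cl(A) ∖ int(A) = {p90, p91, p92, p93} ∖ {p91, p92, p93} = {p90}.


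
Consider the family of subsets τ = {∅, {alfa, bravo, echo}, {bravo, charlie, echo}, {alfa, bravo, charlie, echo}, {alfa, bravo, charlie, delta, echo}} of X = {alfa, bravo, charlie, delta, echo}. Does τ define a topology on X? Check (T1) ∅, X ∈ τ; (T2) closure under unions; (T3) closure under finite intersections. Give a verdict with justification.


τ is NOT a topology on X.

Axiom (T1): ∅ ∈ τ? Yes; X ∈ τ? Yes.
Axiom (T2/T3): check pairwise unions and intersections of members of τ.
Counterexample for (T3): {alfa, bravo, echo} ∩ {bravo, charlie, echo} = {bravo, echo} ∉ τ. Therefore τ is NOT a topology.


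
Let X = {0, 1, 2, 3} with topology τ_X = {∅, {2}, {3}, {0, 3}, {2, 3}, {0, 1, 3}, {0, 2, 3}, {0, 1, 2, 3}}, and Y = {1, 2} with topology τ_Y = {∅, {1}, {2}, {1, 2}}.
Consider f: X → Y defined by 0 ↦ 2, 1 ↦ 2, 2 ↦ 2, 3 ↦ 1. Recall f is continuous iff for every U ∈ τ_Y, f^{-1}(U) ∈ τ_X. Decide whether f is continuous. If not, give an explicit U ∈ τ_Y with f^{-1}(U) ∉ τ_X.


f is NOT continuous.

Compute f^{-1}(U) for each U ∈ τ_Y:
  U = ∅: f^{-1}(U) = ∅ ∈ τ_X ✓.
  U = {1}: f^{-1}(U) = {3} ∈ τ_X ✓.
  U = {2}: f^{-1}(U) = {0, 1, 2} ∉ τ_X ✗.
  U = {1, 2}: f^{-1}(U) = {0, 1, 2, 3} ∈ τ_X ✓.
Found U = {2} with f^{-1}(U) = {0, 1, 2} not in τ_X. Therefore f is NOT continuous.


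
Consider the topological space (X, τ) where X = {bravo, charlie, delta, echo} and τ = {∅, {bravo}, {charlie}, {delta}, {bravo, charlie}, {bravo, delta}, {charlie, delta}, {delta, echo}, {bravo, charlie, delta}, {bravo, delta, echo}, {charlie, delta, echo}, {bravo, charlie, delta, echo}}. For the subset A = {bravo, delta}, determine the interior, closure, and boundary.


int(A) = {bravo, delta}, cl(A) = {bravo, delta, echo}, ∂A = {echo}.

Closed sets in (X, τ) are complements of opens:
  closed(X, τ) = {∅, {bravo}, {charlie}, {echo}, {bravo, charlie}, {bravo, echo}, {charlie, echo}, {delta, echo}, {bravo, charlie, echo}, {bravo, delta, echo}, {charlie, delta, echo}, {bravo, charlie, delta, echo}}.
int(A) = ⋃ {U ∈ τ : U ⊆ A}. Opens contained in A: ∅, {bravo}, {delta}, {bravo, delta}.
Taking the union of these: int(A) = {bravo, delta}.
cl(A) = ⋂ {C closed : A ⊆ C}. Closed sets containing A: {bravo, delta, echo}, {bravo, charlie, delta, echo}.
Intersecting these: cl(A) = {bravo, delta, echo}.
∂A = cl(A) ∖ int(A) = {bravo, delta, echo} ∖ {bravo, delta} = {echo}.


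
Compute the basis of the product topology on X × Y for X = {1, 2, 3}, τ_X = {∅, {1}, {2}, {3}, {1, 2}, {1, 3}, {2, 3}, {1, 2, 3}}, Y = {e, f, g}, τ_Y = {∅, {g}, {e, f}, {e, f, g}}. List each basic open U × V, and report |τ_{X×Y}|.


Basis B = {∅ × ∅, {1} × {g}, {2} × {g}, {3} × {g}, {1} × {e, f}, {1, 2} × {g}, {1, 3} × {g}, {2} × {e, f}, {2, 3} × {g}, {3} × {e, f}, {1} × {e, f, g}, {1, 2, 3} × {g}, {2} × {e, f, g}, {3} × {e, f, g}, {1, 2} × {e, f}, {1, 3} × {e, f}, {2, 3} × {e, f}, {1, 2} × {e, f, g}, {1, 3} × {e, f, g}, {1, 2, 3} × {e, f}, {2, 3} × {e, f, g}, {1, 2, 3} × {e, f, g}}; |τ_{X×Y}| = 64.

Enumerate products U × V with U ∈ τ_X, V ∈ τ_Y (deduplicated):
  ∅ × ∅ = {} (∅)
  {1} × {g} = {(1,g)}
  {2} × {g} = {(2,g)}
  {3} × {g} = {(3,g)}
  {1} × {e, f} = {(1,e), (1,f)}
  {1, 2} × {g} = {(1,g), (2,g)}
  {1, 3} × {g} = {(1,g), (3,g)}
  {2} × {e, f} = {(2,e), (2,f)}
  {2, 3} × {g} = {(2,g), (3,g)}
  {3} × {e, f} = {(3,e), (3,f)}
  {1} × {e, f, g} = {(1,e), (1,f), (1,g)}
  {1, 2, 3} × {g} = {(1,g), (2,g), (3,g)}
  {2} × {e, f, g} = {(2,e), (2,f), (2,g)}
  {3} × {e, f, g} = {(3,e), (3,f), (3,g)}
  {1, 2} × {e, f} = {(1,e), (1,f), (2,e), (2,f)}
  {1, 3} × {e, f} = {(1,e), (1,f), (3,e), (3,f)}
  {2, 3} × {e, f} = {(2,e), (2,f), (3,e), (3,f)}
  {1, 2} × {e, f, g} = {(1,e), (1,f), (1,g), (2,e), (2,f), (2,g)}
  {1, 3} × {e, f, g} = {(1,e), (1,f), (1,g), (3,e), (3,f), (3,g)}
  {1, 2, 3} × {e, f} = {(1,e), (1,f), (2,e), (2,f), (3,e), (3,f)}
  {2, 3} × {e, f, g} = {(2,e), (2,f), (2,g), (3,e), (3,f), (3,g)}
  {1, 2, 3} × {e, f, g} = {(1,e), (1,f), (1,g), (2,e), (2,f), (2,g), (3,e), (3,f), (3,g)}
These 22 distinct sets form the basis B.
Close under arbitrary unions to get τ_{X×Y}; counting gives |τ_{X×Y}| = 64.


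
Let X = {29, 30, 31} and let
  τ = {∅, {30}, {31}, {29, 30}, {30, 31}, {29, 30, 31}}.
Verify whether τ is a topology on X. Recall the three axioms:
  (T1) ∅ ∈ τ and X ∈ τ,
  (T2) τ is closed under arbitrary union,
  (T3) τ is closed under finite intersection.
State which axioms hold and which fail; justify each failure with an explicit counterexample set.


τ IS a topology on X.

Axiom (T1): ∅ ∈ τ? Yes; X ∈ τ? Yes.
Axiom (T2/T3): check pairwise unions and intersections of members of τ.
All pairwise intersections and unions checked — each lies in τ. Therefore τ satisfies (T1), (T2), (T3): it IS a topology on X.


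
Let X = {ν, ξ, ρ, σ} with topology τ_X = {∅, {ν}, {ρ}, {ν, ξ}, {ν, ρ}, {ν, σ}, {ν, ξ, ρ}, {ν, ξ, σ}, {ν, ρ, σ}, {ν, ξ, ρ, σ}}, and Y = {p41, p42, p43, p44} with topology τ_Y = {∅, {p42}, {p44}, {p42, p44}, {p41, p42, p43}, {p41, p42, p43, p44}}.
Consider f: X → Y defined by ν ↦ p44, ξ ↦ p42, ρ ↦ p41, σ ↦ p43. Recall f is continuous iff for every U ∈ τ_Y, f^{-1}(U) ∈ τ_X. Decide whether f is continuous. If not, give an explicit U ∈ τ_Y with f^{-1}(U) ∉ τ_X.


f is NOT continuous.

Compute f^{-1}(U) for each U ∈ τ_Y:
  U = ∅: f^{-1}(U) = ∅ ∈ τ_X ✓.
  U = {p42}: f^{-1}(U) = {ξ} ∉ τ_X ✗.
  U = {p44}: f^{-1}(U) = {ν} ∈ τ_X ✓.
  U = {p42, p44}: f^{-1}(U) = {ν, ξ} ∈ τ_X ✓.
  U = {p41, p42, p43}: f^{-1}(U) = {ξ, ρ, σ} ∉ τ_X ✗.
  U = {p41, p42, p43, p44}: f^{-1}(U) = {ν, ξ, ρ, σ} ∈ τ_X ✓.
Found U = {p42} with f^{-1}(U) = {ξ} not in τ_X. Therefore f is NOT continuous.


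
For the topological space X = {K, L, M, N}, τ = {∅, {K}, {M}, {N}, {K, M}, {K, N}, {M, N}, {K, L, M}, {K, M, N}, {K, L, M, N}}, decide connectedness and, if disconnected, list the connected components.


(X, τ) is disconnected; components = [{N}, {K, L, M}].

Find clopen sets (U ∈ τ with X ∖ U ∈ τ):
  U = ∅, X ∖ U = {K, L, M, N} — both open, so U is clopen.
  U = {N}, X ∖ U = {K, L, M} — both open, so U is clopen.
  U = {K, L, M}, X ∖ U = {N} — both open, so U is clopen.
  U = {K, L, M, N}, X ∖ U = ∅ — both open, so U is clopen.
Nontrivial clopen(s) exist: e.g. {K, L, M}. So (X, τ) is disconnected.
Compute connected components by grouping points that agree on all clopens:
  component: {N}
  component: {K, L, M}


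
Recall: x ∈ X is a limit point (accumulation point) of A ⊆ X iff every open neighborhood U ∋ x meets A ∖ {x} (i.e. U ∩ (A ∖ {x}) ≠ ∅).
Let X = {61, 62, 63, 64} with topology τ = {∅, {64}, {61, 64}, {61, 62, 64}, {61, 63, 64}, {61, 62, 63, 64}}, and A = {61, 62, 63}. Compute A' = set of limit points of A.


A' = {62, 63}

For each x ∈ X, list the open sets U ∈ τ with x ∈ U, then check whether U ∩ (A ∖ {x}) ≠ ∅ for every such U.
  x = 61: open {61, 64} ∋ x has {61, 64} ∩ (A ∖ {61}) = ∅, so x is NOT a limit point.
  x = 62: opens ∋ x are {61, 62, 64}, {61, 62, 63, 64}; each meets A ∖ {62}, so x IS a limit point.
  x = 63: opens ∋ x are {61, 63, 64}, {61, 62, 63, 64}; each meets A ∖ {63}, so x IS a limit point.
  x = 64: open {64} ∋ x has {64} ∩ (A ∖ {64}) = ∅, so x is NOT a limit point.
Collecting: A' = {62, 63}.


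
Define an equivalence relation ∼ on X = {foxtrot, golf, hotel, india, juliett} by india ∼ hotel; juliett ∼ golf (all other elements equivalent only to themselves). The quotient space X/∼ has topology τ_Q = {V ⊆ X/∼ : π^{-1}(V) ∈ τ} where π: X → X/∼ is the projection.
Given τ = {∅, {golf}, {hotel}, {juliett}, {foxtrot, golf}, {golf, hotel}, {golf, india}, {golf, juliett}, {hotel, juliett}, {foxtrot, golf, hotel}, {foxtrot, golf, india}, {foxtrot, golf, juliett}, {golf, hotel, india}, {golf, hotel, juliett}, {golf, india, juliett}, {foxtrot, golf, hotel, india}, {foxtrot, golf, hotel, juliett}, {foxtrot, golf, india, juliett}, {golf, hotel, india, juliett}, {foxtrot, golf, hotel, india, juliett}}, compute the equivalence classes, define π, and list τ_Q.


X/∼ = {[foxtrot], [golf=juliett], [hotel=india]}; |τ_Q| = 5.

Equivalence classes: [foxtrot], [golf=juliett], [hotel=india].
Quotient map π: X → X/∼ sends foxtrot ↦ [foxtrot], golf ↦ [golf=juliett], hotel ↦ [hotel=india], india ↦ [hotel=india], juliett ↦ [golf=juliett].
For each subset V ⊆ X/∼, compute π^{-1}(V) ⊆ X and check whether π^{-1}(V) ∈ τ. V is open in τ_Q iff π^{-1}(V) ∈ τ.
  V = {}: π^{-1}(V) = ∅ ∈ τ ✓.
  V = {[foxtrot]}: π^{-1}(V) = {foxtrot} ∉ τ ✗.
  V = {[golf=juliett]}: π^{-1}(V) = {golf, juliett} ∈ τ ✓.
  V = {[foxtrot], [golf=juliett]}: π^{-1}(V) = {foxtrot, golf, juliett} ∈ τ ✓.
  V = {[hotel=india]}: π^{-1}(V) = {hotel, india} ∉ τ ✗.
  V = {[foxtrot], [hotel=india]}: π^{-1}(V) = {foxtrot, hotel, india} ∉ τ ✗.
  V = {[golf=juliett], [hotel=india]}: π^{-1}(V) = {golf, hotel, india, juliett} ∈ τ ✓.
  V = {[foxtrot], [golf=juliett], [hotel=india]}: π^{-1}(V) = {foxtrot, golf, hotel, india, juliett} ∈ τ ✓.
Open sets in the quotient: τ_Q = {{}, {[golf=juliett]}, {[foxtrot], [golf=juliett]}, {[golf=juliett], [hotel=india]}, {[foxtrot], [golf=juliett], [hotel=india]}} (5 elements).


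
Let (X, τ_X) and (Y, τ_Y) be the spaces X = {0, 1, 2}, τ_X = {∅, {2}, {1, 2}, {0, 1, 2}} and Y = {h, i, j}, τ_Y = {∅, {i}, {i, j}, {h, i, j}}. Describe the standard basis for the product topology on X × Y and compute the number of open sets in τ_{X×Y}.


Basis B = {∅ × ∅, {2} × {i}, {1, 2} × {i}, {2} × {i, j}, {0, 1, 2} × {i}, {2} × {h, i, j}, {1, 2} × {i, j}, {0, 1, 2} × {i, j}, {1, 2} × {h, i, j}, {0, 1, 2} × {h, i, j}}; |τ_{X×Y}| = 20.

Enumerate products U × V with U ∈ τ_X, V ∈ τ_Y (deduplicated):
  ∅ × ∅ = {} (∅)
  {2} × {i} = {(2,i)}
  {1, 2} × {i} = {(1,i), (2,i)}
  {2} × {i, j} = {(2,i), (2,j)}
  {0, 1, 2} × {i} = {(0,i), (1,i), (2,i)}
  {2} × {h, i, j} = {(2,h), (2,i), (2,j)}
  {1, 2} × {i, j} = {(1,i), (1,j), (2,i), (2,j)}
  {0, 1, 2} × {i, j} = {(0,i), (0,j), (1,i), (1,j), (2,i), (2,j)}
  {1, 2} × {h, i, j} = {(1,h), (1,i), (1,j), (2,h), (2,i), (2,j)}
  {0, 1, 2} × {h, i, j} = {(0,h), (0,i), (0,j), (1,h), (1,i), (1,j), (2,h), (2,i), (2,j)}
These 10 distinct sets form the basis B.
Close under arbitrary unions to get τ_{X×Y}; counting gives |τ_{X×Y}| = 20.


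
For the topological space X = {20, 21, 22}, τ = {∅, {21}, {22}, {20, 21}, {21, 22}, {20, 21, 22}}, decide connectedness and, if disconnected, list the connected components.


(X, τ) is disconnected; components = [{22}, {20, 21}].

Find clopen sets (U ∈ τ with X ∖ U ∈ τ):
  U = ∅, X ∖ U = {20, 21, 22} — both open, so U is clopen.
  U = {22}, X ∖ U = {20, 21} — both open, so U is clopen.
  U = {20, 21}, X ∖ U = {22} — both open, so U is clopen.
  U = {20, 21, 22}, X ∖ U = ∅ — both open, so U is clopen.
Nontrivial clopen(s) exist: e.g. {20, 21}. So (X, τ) is disconnected.
Compute connected components by grouping points that agree on all clopens:
  component: {22}
  component: {20, 21}


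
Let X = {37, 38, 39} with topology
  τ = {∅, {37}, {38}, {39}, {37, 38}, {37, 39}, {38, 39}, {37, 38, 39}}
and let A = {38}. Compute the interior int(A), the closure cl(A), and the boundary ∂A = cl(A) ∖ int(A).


int(A) = {38}, cl(A) = {38}, ∂A = ∅.

Closed sets in (X, τ) are complements of opens:
  closed(X, τ) = {∅, {37}, {38}, {39}, {37, 38}, {37, 39}, {38, 39}, {37, 38, 39}}.
int(A) = ⋃ {U ∈ τ : U ⊆ A}. Opens contained in A: ∅, {38}.
Taking the union of these: int(A) = {38}.
cl(A) = ⋂ {C closed : A ⊆ C}. Closed sets containing A: {38}, {37, 38}, {38, 39}, {37, 38, 39}.
Intersecting these: cl(A) = {38}.
∂A = cl(A) ∖ int(A) = {38} ∖ {38} = ∅.


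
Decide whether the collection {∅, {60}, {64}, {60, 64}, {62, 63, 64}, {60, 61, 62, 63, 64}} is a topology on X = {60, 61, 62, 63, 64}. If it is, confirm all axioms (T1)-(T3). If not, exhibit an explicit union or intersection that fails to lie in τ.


τ is NOT a topology on X.

Axiom (T1): ∅ ∈ τ? Yes; X ∈ τ? Yes.
Axiom (T2/T3): check pairwise unions and intersections of members of τ.
Counterexample for (T2): {60} ∪ {62, 63, 64} = {60, 62, 63, 64} ∉ τ. Therefore τ is NOT a topology.


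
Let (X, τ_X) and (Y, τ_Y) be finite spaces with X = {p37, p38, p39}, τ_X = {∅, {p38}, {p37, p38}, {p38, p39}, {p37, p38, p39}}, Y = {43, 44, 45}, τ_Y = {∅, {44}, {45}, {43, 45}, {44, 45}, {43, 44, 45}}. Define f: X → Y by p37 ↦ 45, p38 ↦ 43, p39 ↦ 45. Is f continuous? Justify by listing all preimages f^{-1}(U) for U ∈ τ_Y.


f is NOT continuous.

Compute f^{-1}(U) for each U ∈ τ_Y:
  U = ∅: f^{-1}(U) = ∅ ∈ τ_X ✓.
  U = {44}: f^{-1}(U) = ∅ ∈ τ_X ✓.
  U = {45}: f^{-1}(U) = {p37, p39} ∉ τ_X ✗.
  U = {43, 45}: f^{-1}(U) = {p37, p38, p39} ∈ τ_X ✓.
  U = {44, 45}: f^{-1}(U) = {p37, p39} ∉ τ_X ✗.
  U = {43, 44, 45}: f^{-1}(U) = {p37, p38, p39} ∈ τ_X ✓.
Found U = {45} with f^{-1}(U) = {p37, p39} not in τ_X. Therefore f is NOT continuous.


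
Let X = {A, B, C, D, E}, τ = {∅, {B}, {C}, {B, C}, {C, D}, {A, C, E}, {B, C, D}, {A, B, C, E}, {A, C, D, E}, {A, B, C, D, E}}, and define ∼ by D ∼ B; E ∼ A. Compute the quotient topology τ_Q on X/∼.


X/∼ = {[A=E], [B=D], [C]}; |τ_Q| = 5.

Equivalence classes: [A=E], [B=D], [C].
Quotient map π: X → X/∼ sends A ↦ [A=E], B ↦ [B=D], C ↦ [C], D ↦ [B=D], E ↦ [A=E].
For each subset V ⊆ X/∼, compute π^{-1}(V) ⊆ X and check whether π^{-1}(V) ∈ τ. V is open in τ_Q iff π^{-1}(V) ∈ τ.
  V = {}: π^{-1}(V) = ∅ ∈ τ ✓.
  V = {[A=E]}: π^{-1}(V) = {A, E} ∉ τ ✗.
  V = {[B=D]}: π^{-1}(V) = {B, D} ∉ τ ✗.
  V = {[A=E], [B=D]}: π^{-1}(V) = {A, B, D, E} ∉ τ ✗.
  V = {[C]}: π^{-1}(V) = {C} ∈ τ ✓.
  V = {[A=E], [C]}: π^{-1}(V) = {A, C, E} ∈ τ ✓.
  V = {[B=D], [C]}: π^{-1}(V) = {B, C, D} ∈ τ ✓.
  V = {[A=E], [B=D], [C]}: π^{-1}(V) = {A, B, C, D, E} ∈ τ ✓.
Open sets in the quotient: τ_Q = {{}, {[C]}, {[A=E], [C]}, {[B=D], [C]}, {[A=E], [B=D], [C]}} (5 elements).


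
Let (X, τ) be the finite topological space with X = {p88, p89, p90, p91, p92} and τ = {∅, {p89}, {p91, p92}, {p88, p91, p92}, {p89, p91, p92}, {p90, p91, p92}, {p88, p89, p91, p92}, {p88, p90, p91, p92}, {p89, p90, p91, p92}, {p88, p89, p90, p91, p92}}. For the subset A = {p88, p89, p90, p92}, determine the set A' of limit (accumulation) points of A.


A' = {p88, p90, p91}

For each x ∈ X, list the open sets U ∈ τ with x ∈ U, then check whether U ∩ (A ∖ {x}) ≠ ∅ for every such U.
  x = p88: opens ∋ x are {p88, p91, p92}, {p88, p89, p91, p92}, {p88, p90, p91, p92}, {p88, p89, p90, p91, p92}; each meets A ∖ {p88}, so x IS a limit point.
  x = p89: open {p89} ∋ x has {p89} ∩ (A ∖ {p89}) = ∅, so x is NOT a limit point.
  x = p90: opens ∋ x are {p90, p91, p92}, {p88, p90, p91, p92}, {p89, p90, p91, p92}, {p88, p89, p90, p91, p92}; each meets A ∖ {p90}, so x IS a limit point.
  x = p91: opens ∋ x are {p91, p92}, {p88, p91, p92}, {p89, p91, p92}, {p90, p91, p92}, {p88, p89, p91, p92}, {p88, p90, p91, p92}, {p89, p90, p91, p92}, {p88, p89, p90, p91, p92}; each meets A ∖ {p91}, so x IS a limit point.
  x = p92: open {p91, p92} ∋ x has {p91, p92} ∩ (A ∖ {p92}) = ∅, so x is NOT a limit point.
Collecting: A' = {p88, p90, p91}.


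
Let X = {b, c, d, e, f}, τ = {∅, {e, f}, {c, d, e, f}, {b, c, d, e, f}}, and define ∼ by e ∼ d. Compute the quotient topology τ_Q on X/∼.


X/∼ = {[b], [c], [d=e], [f]}; |τ_Q| = 3.

Equivalence classes: [b], [c], [d=e], [f].
Quotient map π: X → X/∼ sends b ↦ [b], c ↦ [c], d ↦ [d=e], e ↦ [d=e], f ↦ [f].
For each subset V ⊆ X/∼, compute π^{-1}(V) ⊆ X and check whether π^{-1}(V) ∈ τ. V is open in τ_Q iff π^{-1}(V) ∈ τ.
  V = {}: π^{-1}(V) = ∅ ∈ τ ✓.
  V = {[b]}: π^{-1}(V) = {b} ∉ τ ✗.
  V = {[c]}: π^{-1}(V) = {c} ∉ τ ✗.
  V = {[b], [c]}: π^{-1}(V) = {b, c} ∉ τ ✗.
  V = {[d=e]}: π^{-1}(V) = {d, e} ∉ τ ✗.
  V = {[b], [d=e]}: π^{-1}(V) = {b, d, e} ∉ τ ✗.
  V = {[c], [d=e]}: π^{-1}(V) = {c, d, e} ∉ τ ✗.
  V = {[b], [c], [d=e]}: π^{-1}(V) = {b, c, d, e} ∉ τ ✗.
  V = {[f]}: π^{-1}(V) = {f} ∉ τ ✗.
  V = {[b], [f]}: π^{-1}(V) = {b, f} ∉ τ ✗.
  V = {[c], [f]}: π^{-1}(V) = {c, f} ∉ τ ✗.
  V = {[b], [c], [f]}: π^{-1}(V) = {b, c, f} ∉ τ ✗.
  V = {[d=e], [f]}: π^{-1}(V) = {d, e, f} ∉ τ ✗.
  V = {[b], [d=e], [f]}: π^{-1}(V) = {b, d, e, f} ∉ τ ✗.
  V = {[c], [d=e], [f]}: π^{-1}(V) = {c, d, e, f} ∈ τ ✓.
  V = {[b], [c], [d=e], [f]}: π^{-1}(V) = {b, c, d, e, f} ∈ τ ✓.
Open sets in the quotient: τ_Q = {{}, {[c], [d=e], [f]}, {[b], [c], [d=e], [f]}} (3 elements).


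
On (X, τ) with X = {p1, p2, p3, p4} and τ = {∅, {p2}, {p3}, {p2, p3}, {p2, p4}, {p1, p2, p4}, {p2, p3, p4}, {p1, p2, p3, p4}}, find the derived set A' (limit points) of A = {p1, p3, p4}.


A' = {p1}

For each x ∈ X, list the open sets U ∈ τ with x ∈ U, then check whether U ∩ (A ∖ {x}) ≠ ∅ for every such U.
  x = p1: opens ∋ x are {p1, p2, p4}, {p1, p2, p3, p4}; each meets A ∖ {p1}, so x IS a limit point.
  x = p2: open {p2} ∋ x has {p2} ∩ (A ∖ {p2}) = ∅, so x is NOT a limit point.
  x = p3: open {p3} ∋ x has {p3} ∩ (A ∖ {p3}) = ∅, so x is NOT a limit point.
  x = p4: open {p2, p4} ∋ x has {p2, p4} ∩ (A ∖ {p4}) = ∅, so x is NOT a limit point.
Collecting: A' = {p1}.


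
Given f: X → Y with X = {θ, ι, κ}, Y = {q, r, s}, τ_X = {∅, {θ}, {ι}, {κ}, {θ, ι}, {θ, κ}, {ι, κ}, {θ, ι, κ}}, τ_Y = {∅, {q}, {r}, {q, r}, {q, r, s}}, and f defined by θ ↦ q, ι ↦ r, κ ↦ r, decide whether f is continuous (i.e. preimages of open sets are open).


f IS continuous.

Compute f^{-1}(U) for each U ∈ τ_Y:
  U = ∅: f^{-1}(U) = ∅ ∈ τ_X ✓.
  U = {q}: f^{-1}(U) = {θ} ∈ τ_X ✓.
  U = {r}: f^{-1}(U) = {ι, κ} ∈ τ_X ✓.
  U = {q, r}: f^{-1}(U) = {θ, ι, κ} ∈ τ_X ✓.
  U = {q, r, s}: f^{-1}(U) = {θ, ι, κ} ∈ τ_X ✓.
Every preimage lies in τ_X, so f IS continuous.


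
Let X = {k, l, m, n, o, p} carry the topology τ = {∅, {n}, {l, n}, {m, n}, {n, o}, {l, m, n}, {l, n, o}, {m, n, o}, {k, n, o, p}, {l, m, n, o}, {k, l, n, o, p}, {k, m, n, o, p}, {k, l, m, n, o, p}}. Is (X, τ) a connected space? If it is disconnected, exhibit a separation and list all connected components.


(X, τ) is connected.

Find clopen sets (U ∈ τ with X ∖ U ∈ τ):
  U = ∅, X ∖ U = {k, l, m, n, o, p} — both open, so U is clopen.
  U = {k, l, m, n, o, p}, X ∖ U = ∅ — both open, so U is clopen.
Only trivial clopens (∅ and X) exist, so (X, τ) is connected.
Compute connected components by grouping points that agree on all clopens:
  component: {k, l, m, n, o, p}


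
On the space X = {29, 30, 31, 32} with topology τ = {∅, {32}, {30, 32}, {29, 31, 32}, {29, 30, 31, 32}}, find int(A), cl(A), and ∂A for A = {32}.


int(A) = {32}, cl(A) = {29, 30, 31, 32}, ∂A = {29, 30, 31}.

Closed sets in (X, τ) are complements of opens:
  closed(X, τ) = {∅, {30}, {29, 31}, {29, 30, 31}, {29, 30, 31, 32}}.
int(A) = ⋃ {U ∈ τ : U ⊆ A}. Opens contained in A: ∅, {32}.
Taking the union of these: int(A) = {32}.
cl(A) = ⋂ {C closed : A ⊆ C}. Closed sets containing A: {29, 30, 31, 32}.
Intersecting these: cl(A) = {29, 30, 31, 32}.
∂A = cl(A) ∖ int(A) = {29, 30, 31, 32} ∖ {32} = {29, 30, 31}.


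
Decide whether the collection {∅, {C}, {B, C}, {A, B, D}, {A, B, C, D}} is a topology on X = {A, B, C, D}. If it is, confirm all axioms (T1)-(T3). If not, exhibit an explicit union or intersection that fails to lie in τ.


τ is NOT a topology on X.

Axiom (T1): ∅ ∈ τ? Yes; X ∈ τ? Yes.
Axiom (T2/T3): check pairwise unions and intersections of members of τ.
Counterexample for (T3): {B, C} ∩ {A, B, D} = {B} ∉ τ. Therefore τ is NOT a topology.


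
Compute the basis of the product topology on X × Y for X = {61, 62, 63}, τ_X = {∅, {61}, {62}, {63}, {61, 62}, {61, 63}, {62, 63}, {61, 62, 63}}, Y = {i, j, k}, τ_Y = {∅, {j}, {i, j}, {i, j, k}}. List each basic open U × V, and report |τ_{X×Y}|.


Basis B = {∅ × ∅, {61} × {j}, {62} × {j}, {63} × {j}, {61} × {i, j}, {61, 62} × {j}, {61, 63} × {j}, {62} × {i, j}, {62, 63} × {j}, {63} × {i, j}, {61} × {i, j, k}, {61, 62, 63} × {j}, {62} × {i, j, k}, {63} × {i, j, k}, {61, 62} × {i, j}, {61, 63} × {i, j}, {62, 63} × {i, j}, {61, 62} × {i, j, k}, {61, 63} × {i, j, k}, {61, 62, 63} × {i, j}, {62, 63} × {i, j, k}, {61, 62, 63} × {i, j, k}}; |τ_{X×Y}| = 64.

Enumerate products U × V with U ∈ τ_X, V ∈ τ_Y (deduplicated):
  ∅ × ∅ = {} (∅)
  {61} × {j} = {(61,j)}
  {62} × {j} = {(62,j)}
  {63} × {j} = {(63,j)}
  {61} × {i, j} = {(61,i), (61,j)}
  {61, 62} × {j} = {(61,j), (62,j)}
  {61, 63} × {j} = {(61,j), (63,j)}
  {62} × {i, j} = {(62,i), (62,j)}
  {62, 63} × {j} = {(62,j), (63,j)}
  {63} × {i, j} = {(63,i), (63,j)}
  {61} × {i, j, k} = {(61,i), (61,j), (61,k)}
  {61, 62, 63} × {j} = {(61,j), (62,j), (63,j)}
  {62} × {i, j, k} = {(62,i), (62,j), (62,k)}
  {63} × {i, j, k} = {(63,i), (63,j), (63,k)}
  {61, 62} × {i, j} = {(61,i), (61,j), (62,i), (62,j)}
  {61, 63} × {i, j} = {(61,i), (61,j), (63,i), (63,j)}
  {62, 63} × {i, j} = {(62,i), (62,j), (63,i), (63,j)}
  {61, 62} × {i, j, k} = {(61,i), (61,j), (61,k), (62,i), (62,j), (62,k)}
  {61, 63} × {i, j, k} = {(61,i), (61,j), (61,k), (63,i), (63,j), (63,k)}
  {61, 62, 63} × {i, j} = {(61,i), (61,j), (62,i), (62,j), (63,i), (63,j)}
  {62, 63} × {i, j, k} = {(62,i), (62,j), (62,k), (63,i), (63,j), (63,k)}
  {61, 62, 63} × {i, j, k} = {(61,i), (61,j), (61,k), (62,i), (62,j), (62,k), (63,i), (63,j), (63,k)}
These 22 distinct sets form the basis B.
Close under arbitrary unions to get τ_{X×Y}; counting gives |τ_{X×Y}| = 64.


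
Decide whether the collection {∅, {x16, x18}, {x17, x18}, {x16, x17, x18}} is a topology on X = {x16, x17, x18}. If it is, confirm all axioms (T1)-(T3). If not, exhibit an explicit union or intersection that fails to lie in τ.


τ is NOT a topology on X.

Axiom (T1): ∅ ∈ τ? Yes; X ∈ τ? Yes.
Axiom (T2/T3): check pairwise unions and intersections of members of τ.
Counterexample for (T3): {x16, x18} ∩ {x17, x18} = {x18} ∉ τ. Therefore τ is NOT a topology.


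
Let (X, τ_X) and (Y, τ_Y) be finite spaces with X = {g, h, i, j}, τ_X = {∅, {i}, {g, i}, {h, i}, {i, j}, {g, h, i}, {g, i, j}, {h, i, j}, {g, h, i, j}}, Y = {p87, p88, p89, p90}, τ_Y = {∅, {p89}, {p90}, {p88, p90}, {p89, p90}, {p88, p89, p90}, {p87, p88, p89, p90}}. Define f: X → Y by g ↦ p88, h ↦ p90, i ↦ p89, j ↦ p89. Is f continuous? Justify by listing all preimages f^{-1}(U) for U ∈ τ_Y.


f is NOT continuous.

Compute f^{-1}(U) for each U ∈ τ_Y:
  U = ∅: f^{-1}(U) = ∅ ∈ τ_X ✓.
  U = {p89}: f^{-1}(U) = {i, j} ∈ τ_X ✓.
  U = {p90}: f^{-1}(U) = {h} ∉ τ_X ✗.
  U = {p88, p90}: f^{-1}(U) = {g, h} ∉ τ_X ✗.
  U = {p89, p90}: f^{-1}(U) = {h, i, j} ∈ τ_X ✓.
  U = {p88, p89, p90}: f^{-1}(U) = {g, h, i, j} ∈ τ_X ✓.
  U = {p87, p88, p89, p90}: f^{-1}(U) = {g, h, i, j} ∈ τ_X ✓.
Found U = {p90} with f^{-1}(U) = {h} not in τ_X. Therefore f is NOT continuous.


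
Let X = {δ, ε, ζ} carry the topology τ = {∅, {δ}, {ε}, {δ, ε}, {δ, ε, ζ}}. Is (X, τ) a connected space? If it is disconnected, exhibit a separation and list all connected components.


(X, τ) is connected.

Find clopen sets (U ∈ τ with X ∖ U ∈ τ):
  U = ∅, X ∖ U = {δ, ε, ζ} — both open, so U is clopen.
  U = {δ, ε, ζ}, X ∖ U = ∅ — both open, so U is clopen.
Only trivial clopens (∅ and X) exist, so (X, τ) is connected.
Compute connected components by grouping points that agree on all clopens:
  component: {δ, ε, ζ}


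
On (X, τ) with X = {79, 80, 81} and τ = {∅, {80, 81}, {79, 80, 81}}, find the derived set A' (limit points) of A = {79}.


A' = ∅

For each x ∈ X, list the open sets U ∈ τ with x ∈ U, then check whether U ∩ (A ∖ {x}) ≠ ∅ for every such U.
  x = 79: open {79, 80, 81} ∋ x has {79, 80, 81} ∩ (A ∖ {79}) = ∅, so x is NOT a limit point.
  x = 80: open {80, 81} ∋ x has {80, 81} ∩ (A ∖ {80}) = ∅, so x is NOT a limit point.
  x = 81: open {80, 81} ∋ x has {80, 81} ∩ (A ∖ {81}) = ∅, so x is NOT a limit point.
Collecting: A' = ∅.


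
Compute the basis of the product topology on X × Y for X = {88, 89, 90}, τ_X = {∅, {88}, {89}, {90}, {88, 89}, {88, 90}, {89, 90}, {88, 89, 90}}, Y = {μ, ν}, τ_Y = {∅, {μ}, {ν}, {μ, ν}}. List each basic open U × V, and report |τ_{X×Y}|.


Basis B = {∅ × ∅, {88} × {μ}, {88} × {ν}, {89} × {μ}, {89} × {ν}, {90} × {μ}, {90} × {ν}, {88} × {μ, ν}, {88, 89} × {μ}, {88, 90} × {μ}, {88, 89} × {ν}, {88, 90} × {ν}, {89} × {μ, ν}, {89, 90} × {μ}, {89, 90} × {ν}, {90} × {μ, ν}, {88, 89, 90} × {μ}, {88, 89, 90} × {ν}, {88, 89} × {μ, ν}, {88, 90} × {μ, ν}, {89, 90} × {μ, ν}, {88, 89, 90} × {μ, ν}}; |τ_{X×Y}| = 64.

Enumerate products U × V with U ∈ τ_X, V ∈ τ_Y (deduplicated):
  ∅ × ∅ = {} (∅)
  {88} × {μ} = {(88,μ)}
  {88} × {ν} = {(88,ν)}
  {89} × {μ} = {(89,μ)}
  {89} × {ν} = {(89,ν)}
  {90} × {μ} = {(90,μ)}
  {90} × {ν} = {(90,ν)}
  {88} × {μ, ν} = {(88,μ), (88,ν)}
  {88, 89} × {μ} = {(88,μ), (89,μ)}
  {88, 90} × {μ} = {(88,μ), (90,μ)}
  {88, 89} × {ν} = {(88,ν), (89,ν)}
  {88, 90} × {ν} = {(88,ν), (90,ν)}
  {89} × {μ, ν} = {(89,μ), (89,ν)}
  {89, 90} × {μ} = {(89,μ), (90,μ)}
  {89, 90} × {ν} = {(89,ν), (90,ν)}
  {90} × {μ, ν} = {(90,μ), (90,ν)}
  {88, 89, 90} × {μ} = {(88,μ), (89,μ), (90,μ)}
  {88, 89, 90} × {ν} = {(88,ν), (89,ν), (90,ν)}
  {88, 89} × {μ, ν} = {(88,μ), (88,ν), (89,μ), (89,ν)}
  {88, 90} × {μ, ν} = {(88,μ), (88,ν), (90,μ), (90,ν)}
  {89, 90} × {μ, ν} = {(89,μ), (89,ν), (90,μ), (90,ν)}
  {88, 89, 90} × {μ, ν} = {(88,μ), (88,ν), (89,μ), (89,ν), (90,μ), (90,ν)}
These 22 distinct sets form the basis B.
Close under arbitrary unions to get τ_{X×Y}; counting gives |τ_{X×Y}| = 64.
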